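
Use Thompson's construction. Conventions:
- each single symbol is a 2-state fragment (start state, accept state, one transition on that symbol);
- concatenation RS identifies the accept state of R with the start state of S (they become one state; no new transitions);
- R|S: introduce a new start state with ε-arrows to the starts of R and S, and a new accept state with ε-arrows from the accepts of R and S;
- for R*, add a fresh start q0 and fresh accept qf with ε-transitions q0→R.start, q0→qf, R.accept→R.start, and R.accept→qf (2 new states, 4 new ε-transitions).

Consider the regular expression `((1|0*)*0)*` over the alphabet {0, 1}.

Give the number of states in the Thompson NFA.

By structural recursion:
Each of the 3 symbol leaves contributes a 2-state fragment.
  0* → 4 states
  1|0* → 8 states
  (1|0*)* → 10 states
  (1|0*)*0 → 11 states
  ((1|0*)*0)* → 13 states

13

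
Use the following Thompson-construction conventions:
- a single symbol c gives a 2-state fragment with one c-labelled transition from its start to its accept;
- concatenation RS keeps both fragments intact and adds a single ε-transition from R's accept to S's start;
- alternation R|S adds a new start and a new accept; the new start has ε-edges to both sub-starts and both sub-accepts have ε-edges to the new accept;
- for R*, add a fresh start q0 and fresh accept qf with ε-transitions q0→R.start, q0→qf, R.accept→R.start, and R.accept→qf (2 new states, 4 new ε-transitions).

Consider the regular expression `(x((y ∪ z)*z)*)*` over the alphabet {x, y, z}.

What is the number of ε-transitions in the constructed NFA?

18

Building bottom-up:
Each of the 4 symbol leaves contributes 0 ε-transitions.
  y ∪ z = 4 ε-transitions
  (y ∪ z)* = 8 ε-transitions
  (y ∪ z)*z = 9 ε-transitions
  ((y ∪ z)*z)* = 13 ε-transitions
  x((y ∪ z)*z)* = 14 ε-transitions
  (x((y ∪ z)*z)*)* = 18 ε-transitions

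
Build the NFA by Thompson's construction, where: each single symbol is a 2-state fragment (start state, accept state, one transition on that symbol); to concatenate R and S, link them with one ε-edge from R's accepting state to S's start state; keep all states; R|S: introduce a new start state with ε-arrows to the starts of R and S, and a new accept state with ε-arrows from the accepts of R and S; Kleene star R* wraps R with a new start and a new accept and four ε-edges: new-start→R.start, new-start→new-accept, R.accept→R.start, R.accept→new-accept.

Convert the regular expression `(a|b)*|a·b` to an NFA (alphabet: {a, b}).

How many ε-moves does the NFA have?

13

Building bottom-up:
Each of the 4 symbol leaves contributes 0 ε-transitions.
  a|b — 4 ε-transitions
  (a|b)* — 8 ε-transitions
  a·b — 1 ε-transition
  (a|b)*|a·b — 13 ε-transitions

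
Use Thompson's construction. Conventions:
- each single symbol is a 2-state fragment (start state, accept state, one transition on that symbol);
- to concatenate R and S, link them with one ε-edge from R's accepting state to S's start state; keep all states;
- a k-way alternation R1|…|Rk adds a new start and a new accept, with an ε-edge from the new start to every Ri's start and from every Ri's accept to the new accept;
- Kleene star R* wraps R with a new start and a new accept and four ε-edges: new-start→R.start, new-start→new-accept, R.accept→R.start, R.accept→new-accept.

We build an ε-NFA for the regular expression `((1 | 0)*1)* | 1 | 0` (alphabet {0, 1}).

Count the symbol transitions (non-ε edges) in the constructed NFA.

5

Bottom-up over the parse tree:
Each of the 5 symbol leaves contributes exactly 1 symbol transition.
  1 | 0 = 2 symbol transitions
  (1 | 0)* = 2 symbol transitions
  (1 | 0)*1 = 3 symbol transitions
  ((1 | 0)*1)* = 3 symbol transitions
  ((1 | 0)*1)* | 1 | 0 = 5 symbol transitions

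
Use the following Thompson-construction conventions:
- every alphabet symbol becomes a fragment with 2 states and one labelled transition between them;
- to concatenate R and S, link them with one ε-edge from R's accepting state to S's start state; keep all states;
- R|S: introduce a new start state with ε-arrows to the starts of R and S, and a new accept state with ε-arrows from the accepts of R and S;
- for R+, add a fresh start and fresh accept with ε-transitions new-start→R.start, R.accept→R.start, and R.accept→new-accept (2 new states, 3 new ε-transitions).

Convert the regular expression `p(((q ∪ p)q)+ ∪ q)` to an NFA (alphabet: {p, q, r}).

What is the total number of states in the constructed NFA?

Building bottom-up:
Each of the 5 symbol leaves contributes a 2-state fragment.
  q ∪ p = 6 states
  (q ∪ p)q = 8 states
  ((q ∪ p)q)+ = 10 states
  ((q ∪ p)q)+ ∪ q = 14 states
  p(((q ∪ p)q)+ ∪ q) = 16 states

16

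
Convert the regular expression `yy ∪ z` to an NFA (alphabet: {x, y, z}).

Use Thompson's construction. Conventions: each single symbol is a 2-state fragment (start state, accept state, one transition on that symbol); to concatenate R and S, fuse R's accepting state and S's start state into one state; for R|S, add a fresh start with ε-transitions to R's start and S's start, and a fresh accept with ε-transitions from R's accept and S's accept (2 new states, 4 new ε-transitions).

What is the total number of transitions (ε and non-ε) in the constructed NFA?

Recursing over subexpressions:
Each of the 3 symbol leaves contributes 1 transition (1 symbol, 0 ε).
  yy — 2 transitions (2 symbol, 0 ε)
  yy ∪ z — 7 transitions (3 symbol, 4 ε)

7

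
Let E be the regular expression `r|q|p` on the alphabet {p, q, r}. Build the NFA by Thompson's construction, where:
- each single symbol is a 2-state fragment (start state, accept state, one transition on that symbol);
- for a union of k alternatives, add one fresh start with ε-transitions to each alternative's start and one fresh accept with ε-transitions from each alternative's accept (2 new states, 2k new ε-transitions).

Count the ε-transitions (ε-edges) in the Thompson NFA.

Recursing over subexpressions:
Each of the 3 symbol leaves contributes 0 ε-transitions.
  r|q|p = 6 ε-transitions

6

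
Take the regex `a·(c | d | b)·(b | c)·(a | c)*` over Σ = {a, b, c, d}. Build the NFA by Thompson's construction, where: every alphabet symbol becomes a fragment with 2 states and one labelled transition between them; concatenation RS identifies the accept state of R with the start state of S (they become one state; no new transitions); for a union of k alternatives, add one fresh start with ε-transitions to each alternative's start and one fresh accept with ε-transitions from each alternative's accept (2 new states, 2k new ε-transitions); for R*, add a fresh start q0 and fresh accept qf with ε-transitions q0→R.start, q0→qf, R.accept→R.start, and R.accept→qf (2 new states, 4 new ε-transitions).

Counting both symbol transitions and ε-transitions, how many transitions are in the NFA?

26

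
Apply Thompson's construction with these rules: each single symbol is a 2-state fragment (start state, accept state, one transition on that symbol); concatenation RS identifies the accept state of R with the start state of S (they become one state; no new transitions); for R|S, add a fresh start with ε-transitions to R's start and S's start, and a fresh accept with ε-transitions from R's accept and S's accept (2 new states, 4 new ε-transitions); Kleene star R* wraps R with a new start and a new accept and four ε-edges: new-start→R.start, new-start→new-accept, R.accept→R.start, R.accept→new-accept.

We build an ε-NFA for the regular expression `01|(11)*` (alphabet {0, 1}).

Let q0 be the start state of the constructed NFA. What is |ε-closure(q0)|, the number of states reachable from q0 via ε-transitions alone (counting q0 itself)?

6

Let C(F) = |ε-closure(F.start)| within fragment F, and note whether F accepts ε. Symbol fragments have C = 1 and do not accept ε. Then:
  01 → same as the first factor's closure: C = 1
  11 → C equals the left operand's closure size = 1 (its accept is not ε-reachable, so the closure stops there)
  (11)* → the star's fresh start ε-reaches both the body's start and the fresh accept: C = 2 + 1 = 3
  01|(11)* → new start ε-reaches every alternative's start; at least one alternative accepts ε, so the union's new accept is reached too: C = 1 + 1 + 3 + 1 = 6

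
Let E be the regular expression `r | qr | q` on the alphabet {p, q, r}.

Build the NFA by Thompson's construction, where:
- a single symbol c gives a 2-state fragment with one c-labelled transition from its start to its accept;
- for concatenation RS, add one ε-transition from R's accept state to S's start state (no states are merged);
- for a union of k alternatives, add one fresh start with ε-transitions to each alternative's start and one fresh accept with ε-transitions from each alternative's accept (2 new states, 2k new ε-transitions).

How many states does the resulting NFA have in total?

10

Building bottom-up:
Each of the 4 symbol leaves contributes a 2-state fragment.
  qr — 4 states
  r | qr | q — 10 states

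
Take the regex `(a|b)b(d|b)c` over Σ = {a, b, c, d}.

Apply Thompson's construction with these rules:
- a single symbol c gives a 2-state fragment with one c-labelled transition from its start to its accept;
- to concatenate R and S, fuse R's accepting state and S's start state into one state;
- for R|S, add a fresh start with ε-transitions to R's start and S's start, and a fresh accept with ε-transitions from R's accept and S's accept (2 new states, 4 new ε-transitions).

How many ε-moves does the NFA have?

8

Recursing over subexpressions:
Each of the 6 symbol leaves contributes 0 ε-transitions.
  a|b = 4 ε-transitions
  d|b = 4 ε-transitions
  (a|b)b(d|b)c = 8 ε-transitions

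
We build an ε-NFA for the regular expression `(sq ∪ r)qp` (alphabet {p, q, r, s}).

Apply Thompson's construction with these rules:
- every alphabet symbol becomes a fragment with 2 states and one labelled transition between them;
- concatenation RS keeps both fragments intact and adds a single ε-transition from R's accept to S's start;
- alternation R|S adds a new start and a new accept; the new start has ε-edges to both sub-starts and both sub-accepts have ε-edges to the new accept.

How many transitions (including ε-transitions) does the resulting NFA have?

12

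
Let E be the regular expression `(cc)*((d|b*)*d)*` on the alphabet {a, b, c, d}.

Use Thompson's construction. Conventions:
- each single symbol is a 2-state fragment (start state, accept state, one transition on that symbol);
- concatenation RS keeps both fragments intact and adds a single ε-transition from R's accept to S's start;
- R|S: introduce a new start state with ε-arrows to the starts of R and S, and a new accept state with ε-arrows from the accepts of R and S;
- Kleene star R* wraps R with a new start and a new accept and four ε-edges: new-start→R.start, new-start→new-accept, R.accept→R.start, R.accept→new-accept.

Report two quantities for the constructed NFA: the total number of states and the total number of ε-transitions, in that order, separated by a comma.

Per subexpression:
Each of the 5 symbol leaves contributes 2 states and 0 ε-transitions.
  cc — 4 states, 1 ε-transition
  (cc)* — 6 states, 5 ε-transitions
  b* — 4 states, 4 ε-transitions
  d|b* — 8 states, 8 ε-transitions
  (d|b*)* — 10 states, 12 ε-transitions
  (d|b*)*d — 12 states, 13 ε-transitions
  ((d|b*)*d)* — 14 states, 17 ε-transitions
  (cc)*((d|b*)*d)* — 20 states, 23 ε-transitions

20, 23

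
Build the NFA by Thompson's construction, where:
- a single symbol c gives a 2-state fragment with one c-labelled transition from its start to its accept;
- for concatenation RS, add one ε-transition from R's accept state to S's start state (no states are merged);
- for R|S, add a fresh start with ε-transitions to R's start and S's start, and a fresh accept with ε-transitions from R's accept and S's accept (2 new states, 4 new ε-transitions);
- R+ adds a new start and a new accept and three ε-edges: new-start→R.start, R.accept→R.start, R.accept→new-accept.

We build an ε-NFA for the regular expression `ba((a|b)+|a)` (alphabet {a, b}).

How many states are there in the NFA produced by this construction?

16

Building bottom-up:
Each of the 5 symbol leaves contributes a 2-state fragment.
  a|b — 6 states
  (a|b)+ — 8 states
  (a|b)+|a — 12 states
  ba((a|b)+|a) — 16 states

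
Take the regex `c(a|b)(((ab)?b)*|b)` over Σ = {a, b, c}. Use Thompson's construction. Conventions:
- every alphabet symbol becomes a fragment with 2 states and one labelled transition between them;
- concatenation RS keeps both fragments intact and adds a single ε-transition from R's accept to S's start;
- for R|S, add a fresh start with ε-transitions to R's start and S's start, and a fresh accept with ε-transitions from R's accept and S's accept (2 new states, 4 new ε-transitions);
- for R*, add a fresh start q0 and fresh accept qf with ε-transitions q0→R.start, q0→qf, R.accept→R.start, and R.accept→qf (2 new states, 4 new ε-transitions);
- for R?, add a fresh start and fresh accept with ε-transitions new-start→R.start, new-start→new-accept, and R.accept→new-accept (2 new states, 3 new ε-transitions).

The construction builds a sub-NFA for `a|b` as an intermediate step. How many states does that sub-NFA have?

6

Fragment for `a|b`:
Each of the 2 symbol leaves contributes a 2-state fragment.
  a|b → 6 states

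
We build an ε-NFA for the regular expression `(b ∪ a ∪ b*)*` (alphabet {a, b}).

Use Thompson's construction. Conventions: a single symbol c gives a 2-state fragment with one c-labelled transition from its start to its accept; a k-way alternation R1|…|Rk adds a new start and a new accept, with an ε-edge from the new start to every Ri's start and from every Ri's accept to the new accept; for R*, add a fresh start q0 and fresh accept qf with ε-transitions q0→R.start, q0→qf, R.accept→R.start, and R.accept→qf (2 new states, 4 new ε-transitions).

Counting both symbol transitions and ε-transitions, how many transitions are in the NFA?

17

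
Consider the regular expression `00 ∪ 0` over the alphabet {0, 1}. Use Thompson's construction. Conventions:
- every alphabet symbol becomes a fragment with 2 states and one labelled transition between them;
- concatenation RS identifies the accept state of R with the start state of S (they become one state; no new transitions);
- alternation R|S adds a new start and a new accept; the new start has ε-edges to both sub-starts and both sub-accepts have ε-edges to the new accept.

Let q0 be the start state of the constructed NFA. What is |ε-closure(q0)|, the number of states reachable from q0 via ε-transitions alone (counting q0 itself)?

3

Let C(F) = |ε-closure(F.start)| within fragment F, and note whether F accepts ε. Symbol fragments have C = 1 and do not accept ε. Then:
  00 → same as the first factor's closure: C = 1
  00 ∪ 0 → C = 1 + 1 + 1 = 3 (the new accept is not ε-reachable since no branch accepts ε)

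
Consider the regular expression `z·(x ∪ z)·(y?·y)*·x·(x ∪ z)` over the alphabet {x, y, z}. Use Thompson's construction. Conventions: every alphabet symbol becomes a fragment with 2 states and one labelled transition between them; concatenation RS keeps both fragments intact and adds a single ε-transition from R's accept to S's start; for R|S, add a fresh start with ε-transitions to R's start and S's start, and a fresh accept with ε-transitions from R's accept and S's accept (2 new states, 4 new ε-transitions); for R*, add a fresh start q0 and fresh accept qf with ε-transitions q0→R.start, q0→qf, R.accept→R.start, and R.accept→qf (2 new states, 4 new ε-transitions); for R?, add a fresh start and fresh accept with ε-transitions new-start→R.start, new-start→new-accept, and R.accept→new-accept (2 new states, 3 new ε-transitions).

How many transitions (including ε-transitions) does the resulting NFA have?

28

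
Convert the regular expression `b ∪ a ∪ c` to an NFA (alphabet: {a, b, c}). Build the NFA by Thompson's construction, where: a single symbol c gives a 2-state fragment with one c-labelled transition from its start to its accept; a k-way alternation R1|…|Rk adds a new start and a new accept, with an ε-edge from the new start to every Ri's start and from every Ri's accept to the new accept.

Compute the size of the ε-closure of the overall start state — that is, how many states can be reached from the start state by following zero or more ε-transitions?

Compute the ε-closure size of each fragment's start state recursively; a symbol fragment's start has no outgoing ε-edge, so its closure is just itself (size 1).
  b ∪ a ∪ c — |ε-closure| = 1 + 1 + 1 + 1 = 4 (the new accept is not ε-reachable since no branch accepts ε)

4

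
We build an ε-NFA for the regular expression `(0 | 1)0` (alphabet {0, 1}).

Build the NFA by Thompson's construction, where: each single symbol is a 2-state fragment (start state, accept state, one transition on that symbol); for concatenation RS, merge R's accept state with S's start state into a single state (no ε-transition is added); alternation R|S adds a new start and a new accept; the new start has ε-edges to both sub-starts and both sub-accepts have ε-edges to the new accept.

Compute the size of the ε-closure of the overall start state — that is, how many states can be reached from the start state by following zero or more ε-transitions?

Work bottom-up. For each fragment F, track |ε-closure(F.start)| and whether F's accept lies in that closure (i.e. whether F accepts ε). A single-symbol fragment has closure size 1 and does not accept ε.
  0 | 1 → new start ε-reaches every alternative's start; none of them accept ε, so the new accept is not reached: |closure| = 1 + 1 + 1 = 3
  (0 | 1)0 → |closure| equals the left operand's closure size = 3 (its accept is not ε-reachable, so the closure stops there)

3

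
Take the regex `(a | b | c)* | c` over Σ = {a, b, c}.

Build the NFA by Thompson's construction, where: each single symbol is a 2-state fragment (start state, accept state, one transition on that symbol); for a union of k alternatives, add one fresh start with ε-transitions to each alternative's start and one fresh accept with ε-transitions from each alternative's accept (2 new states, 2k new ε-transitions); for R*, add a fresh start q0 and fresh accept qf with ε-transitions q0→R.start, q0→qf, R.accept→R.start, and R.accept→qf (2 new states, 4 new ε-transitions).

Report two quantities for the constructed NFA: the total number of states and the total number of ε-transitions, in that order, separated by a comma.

Bottom-up over the parse tree:
Each of the 4 symbol leaves contributes 2 states and 0 ε-transitions.
  a | b | c : 8 states, 6 ε-transitions
  (a | b | c)* : 10 states, 10 ε-transitions
  (a | b | c)* | c : 14 states, 14 ε-transitions

14, 14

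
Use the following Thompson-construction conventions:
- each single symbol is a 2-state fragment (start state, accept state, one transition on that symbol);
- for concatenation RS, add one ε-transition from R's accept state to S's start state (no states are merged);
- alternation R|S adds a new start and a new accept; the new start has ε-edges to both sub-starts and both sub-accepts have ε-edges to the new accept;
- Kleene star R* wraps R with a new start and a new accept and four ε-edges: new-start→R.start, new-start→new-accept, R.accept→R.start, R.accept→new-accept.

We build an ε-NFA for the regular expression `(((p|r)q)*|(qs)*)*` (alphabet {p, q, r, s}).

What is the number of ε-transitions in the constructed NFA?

22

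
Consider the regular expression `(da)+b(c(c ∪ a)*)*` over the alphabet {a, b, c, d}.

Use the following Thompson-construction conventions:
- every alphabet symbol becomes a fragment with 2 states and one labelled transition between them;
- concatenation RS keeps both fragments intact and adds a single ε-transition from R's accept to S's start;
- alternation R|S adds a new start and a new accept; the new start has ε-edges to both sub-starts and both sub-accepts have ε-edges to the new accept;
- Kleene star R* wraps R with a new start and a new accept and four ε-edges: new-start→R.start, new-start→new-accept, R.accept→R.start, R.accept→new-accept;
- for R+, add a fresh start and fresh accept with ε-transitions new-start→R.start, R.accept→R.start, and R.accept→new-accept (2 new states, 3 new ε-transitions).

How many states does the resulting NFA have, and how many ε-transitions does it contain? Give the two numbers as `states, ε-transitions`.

Building bottom-up:
Each of the 6 symbol leaves contributes 2 states and 0 ε-transitions.
  da → 4 states, 1 ε-transition
  (da)+ → 6 states, 4 ε-transitions
  c ∪ a → 6 states, 4 ε-transitions
  (c ∪ a)* → 8 states, 8 ε-transitions
  c(c ∪ a)* → 10 states, 9 ε-transitions
  (c(c ∪ a)*)* → 12 states, 13 ε-transitions
  (da)+b(c(c ∪ a)*)* → 20 states, 19 ε-transitions

20, 19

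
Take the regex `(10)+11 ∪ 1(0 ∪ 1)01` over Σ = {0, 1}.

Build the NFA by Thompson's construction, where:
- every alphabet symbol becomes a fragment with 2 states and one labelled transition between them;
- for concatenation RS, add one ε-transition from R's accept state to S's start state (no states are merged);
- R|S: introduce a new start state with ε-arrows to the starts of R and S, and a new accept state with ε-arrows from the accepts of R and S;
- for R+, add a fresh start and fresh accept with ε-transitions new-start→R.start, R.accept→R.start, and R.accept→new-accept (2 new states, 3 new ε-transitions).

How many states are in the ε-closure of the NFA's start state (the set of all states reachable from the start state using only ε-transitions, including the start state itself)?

4

Compute the ε-closure size of each fragment's start state recursively; a symbol fragment's start has no outgoing ε-edge, so its closure is just itself (size 1).
  10 : |ε-closure| equals the left operand's closure size = 1 (its accept is not ε-reachable, so the closure stops there)
  (10)+ : |ε-closure| = 1 + 1 = 2 (the body doesn't accept ε, so the new accept is not reached)
  (10)+11 : same as the first factor's closure: |ε-closure| = 2
  0 ∪ 1 : |ε-closure| = 1 + 1 + 1 = 3 (the new accept is not ε-reachable since no branch accepts ε)
  1(0 ∪ 1)01 : same as the first factor's closure: |ε-closure| = 1
  (10)+11 ∪ 1(0 ∪ 1)01 : |ε-closure| = 1 + 2 + 1 = 4 (the new accept is not ε-reachable since no branch accepts ε)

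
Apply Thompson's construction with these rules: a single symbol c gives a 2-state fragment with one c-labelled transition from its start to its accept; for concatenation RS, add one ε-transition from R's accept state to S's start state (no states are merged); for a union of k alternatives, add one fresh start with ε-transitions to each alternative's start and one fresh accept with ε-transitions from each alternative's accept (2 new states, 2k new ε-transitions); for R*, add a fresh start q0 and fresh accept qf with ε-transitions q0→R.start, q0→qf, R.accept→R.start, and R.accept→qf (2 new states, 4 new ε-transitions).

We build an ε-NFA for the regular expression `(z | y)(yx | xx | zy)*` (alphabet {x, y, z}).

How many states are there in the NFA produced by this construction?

Bottom-up over the parse tree:
Each of the 8 symbol leaves contributes a 2-state fragment.
  z | y — 6 states
  yx — 4 states
  xx — 4 states
  zy — 4 states
  yx | xx | zy — 14 states
  (yx | xx | zy)* — 16 states
  (z | y)(yx | xx | zy)* — 22 states

22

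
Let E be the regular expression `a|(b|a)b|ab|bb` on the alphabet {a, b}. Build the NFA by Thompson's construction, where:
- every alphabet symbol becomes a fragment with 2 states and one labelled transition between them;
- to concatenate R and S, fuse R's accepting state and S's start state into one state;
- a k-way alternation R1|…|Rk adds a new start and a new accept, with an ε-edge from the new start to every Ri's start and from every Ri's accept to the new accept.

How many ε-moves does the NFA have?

12

Recursing over subexpressions:
Each of the 8 symbol leaves contributes 0 ε-transitions.
  b|a = 4 ε-transitions
  (b|a)b = 4 ε-transitions
  ab = 0 ε-transitions
  bb = 0 ε-transitions
  a|(b|a)b|ab|bb = 12 ε-transitions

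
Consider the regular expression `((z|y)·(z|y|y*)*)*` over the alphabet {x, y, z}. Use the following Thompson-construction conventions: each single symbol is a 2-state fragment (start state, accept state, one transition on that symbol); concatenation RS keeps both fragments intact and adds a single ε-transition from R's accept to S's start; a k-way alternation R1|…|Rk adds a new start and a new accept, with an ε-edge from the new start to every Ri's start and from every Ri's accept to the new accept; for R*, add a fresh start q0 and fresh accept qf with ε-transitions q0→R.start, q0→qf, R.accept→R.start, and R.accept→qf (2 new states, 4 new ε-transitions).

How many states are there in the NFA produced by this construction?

Per subexpression:
Each of the 5 symbol leaves contributes a 2-state fragment.
  z|y — 6 states
  y* — 4 states
  z|y|y* — 10 states
  (z|y|y*)* — 12 states
  (z|y)·(z|y|y*)* — 18 states
  ((z|y)·(z|y|y*)*)* — 20 states

20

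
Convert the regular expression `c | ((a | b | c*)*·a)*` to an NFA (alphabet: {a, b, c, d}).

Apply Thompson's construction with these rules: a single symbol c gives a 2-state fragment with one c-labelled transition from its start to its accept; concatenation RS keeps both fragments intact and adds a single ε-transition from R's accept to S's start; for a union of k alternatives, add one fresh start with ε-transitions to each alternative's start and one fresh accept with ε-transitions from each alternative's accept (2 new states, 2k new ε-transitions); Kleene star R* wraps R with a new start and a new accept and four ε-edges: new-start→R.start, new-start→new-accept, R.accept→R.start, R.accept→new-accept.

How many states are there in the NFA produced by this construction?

20

Recursing over subexpressions:
Each of the 5 symbol leaves contributes a 2-state fragment.
  c* : 4 states
  a | b | c* : 10 states
  (a | b | c*)* : 12 states
  (a | b | c*)*·a : 14 states
  ((a | b | c*)*·a)* : 16 states
  c | ((a | b | c*)*·a)* : 20 states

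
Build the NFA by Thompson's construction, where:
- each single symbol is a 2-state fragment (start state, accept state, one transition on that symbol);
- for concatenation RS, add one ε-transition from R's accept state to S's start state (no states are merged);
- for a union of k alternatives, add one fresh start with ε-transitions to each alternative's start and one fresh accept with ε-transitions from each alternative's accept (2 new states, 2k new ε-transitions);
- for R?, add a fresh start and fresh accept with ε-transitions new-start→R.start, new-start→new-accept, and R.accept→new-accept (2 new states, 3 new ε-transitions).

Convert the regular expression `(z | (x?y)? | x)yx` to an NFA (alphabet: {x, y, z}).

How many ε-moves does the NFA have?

Building bottom-up:
Each of the 6 symbol leaves contributes 0 ε-transitions.
  x? = 3 ε-transitions
  x?y = 4 ε-transitions
  (x?y)? = 7 ε-transitions
  z | (x?y)? | x = 13 ε-transitions
  (z | (x?y)? | x)yx = 15 ε-transitions

15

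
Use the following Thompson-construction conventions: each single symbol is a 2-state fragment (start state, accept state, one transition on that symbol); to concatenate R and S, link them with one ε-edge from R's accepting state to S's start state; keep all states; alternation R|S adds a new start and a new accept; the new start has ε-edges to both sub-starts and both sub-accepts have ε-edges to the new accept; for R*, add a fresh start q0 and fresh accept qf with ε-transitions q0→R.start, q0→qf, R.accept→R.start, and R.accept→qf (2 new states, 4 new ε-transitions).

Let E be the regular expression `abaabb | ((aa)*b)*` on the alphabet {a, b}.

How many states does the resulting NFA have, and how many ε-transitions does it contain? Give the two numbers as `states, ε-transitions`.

24, 19

Building bottom-up:
Each of the 9 symbol leaves contributes 2 states and 0 ε-transitions.
  abaabb : 12 states, 5 ε-transitions
  aa : 4 states, 1 ε-transition
  (aa)* : 6 states, 5 ε-transitions
  (aa)*b : 8 states, 6 ε-transitions
  ((aa)*b)* : 10 states, 10 ε-transitions
  abaabb | ((aa)*b)* : 24 states, 19 ε-transitions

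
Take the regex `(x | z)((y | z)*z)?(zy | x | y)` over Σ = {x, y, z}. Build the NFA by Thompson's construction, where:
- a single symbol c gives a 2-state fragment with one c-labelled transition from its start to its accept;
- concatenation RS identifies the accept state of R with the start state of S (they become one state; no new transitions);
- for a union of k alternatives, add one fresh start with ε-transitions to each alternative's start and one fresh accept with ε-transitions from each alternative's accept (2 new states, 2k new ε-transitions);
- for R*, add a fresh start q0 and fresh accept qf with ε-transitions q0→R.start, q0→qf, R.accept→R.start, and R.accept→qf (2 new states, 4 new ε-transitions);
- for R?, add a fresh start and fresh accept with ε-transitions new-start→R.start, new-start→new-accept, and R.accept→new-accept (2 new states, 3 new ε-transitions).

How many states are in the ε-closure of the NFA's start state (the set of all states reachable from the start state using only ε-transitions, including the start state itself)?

Work bottom-up. For each fragment F, track |ε-closure(F.start)| and whether F's accept lies in that closure (i.e. whether F accepts ε). A single-symbol fragment has closure size 1 and does not accept ε.
  x | z : |ε-closure| = 1 + 1 + 1 = 3 (the new accept is not ε-reachable since no branch accepts ε)
  y | z : |ε-closure| = 1 + 1 + 1 = 3 (the new accept is not ε-reachable since no branch accepts ε)
  (y | z)* : |ε-closure| = 1 (new start) + 3 (body) + 1 (new accept) = 5
  (y | z)*z : |ε-closure| = 5 + (1−1) = 5 (closure spills across the concat boundary because the left factor accepts ε)
  ((y | z)*z)? : new start has ε-edges to the inner start and to the new accept, so |ε-closure| = 2 + 5 = 7
  zy : |ε-closure| equals the left operand's closure size = 1 (its accept is not ε-reachable, so the closure stops there)
  zy | x | y : |ε-closure| = 1 + 1 + 1 + 1 = 4 (the new accept is not ε-reachable since no branch accepts ε)
  (x | z)((y | z)*z)?(zy | x | y) : |ε-closure| equals the left operand's closure size = 3 (its accept is not ε-reachable, so the closure stops there)

3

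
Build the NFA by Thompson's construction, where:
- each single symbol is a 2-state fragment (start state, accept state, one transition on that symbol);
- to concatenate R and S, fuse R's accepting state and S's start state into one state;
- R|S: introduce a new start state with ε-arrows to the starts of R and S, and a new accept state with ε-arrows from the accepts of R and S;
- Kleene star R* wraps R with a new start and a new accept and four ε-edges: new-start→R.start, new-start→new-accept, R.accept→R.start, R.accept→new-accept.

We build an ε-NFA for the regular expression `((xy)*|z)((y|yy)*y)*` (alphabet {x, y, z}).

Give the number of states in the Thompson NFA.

Building bottom-up:
Each of the 7 symbol leaves contributes a 2-state fragment.
  xy = 3 states
  (xy)* = 5 states
  (xy)*|z = 9 states
  yy = 3 states
  y|yy = 7 states
  (y|yy)* = 9 states
  (y|yy)*y = 10 states
  ((y|yy)*y)* = 12 states
  ((xy)*|z)((y|yy)*y)* = 20 states

20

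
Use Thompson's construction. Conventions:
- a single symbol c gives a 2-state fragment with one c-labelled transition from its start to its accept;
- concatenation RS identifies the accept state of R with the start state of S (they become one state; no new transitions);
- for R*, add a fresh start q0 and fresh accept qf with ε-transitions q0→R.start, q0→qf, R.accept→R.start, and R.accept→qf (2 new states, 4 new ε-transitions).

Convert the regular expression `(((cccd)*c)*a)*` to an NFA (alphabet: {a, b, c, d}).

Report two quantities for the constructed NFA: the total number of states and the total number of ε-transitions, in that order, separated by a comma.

13, 12

Bottom-up over the parse tree:
Each of the 6 symbol leaves contributes 2 states and 0 ε-transitions.
  cccd = 5 states, 0 ε-transitions
  (cccd)* = 7 states, 4 ε-transitions
  (cccd)*c = 8 states, 4 ε-transitions
  ((cccd)*c)* = 10 states, 8 ε-transitions
  ((cccd)*c)*a = 11 states, 8 ε-transitions
  (((cccd)*c)*a)* = 13 states, 12 ε-transitions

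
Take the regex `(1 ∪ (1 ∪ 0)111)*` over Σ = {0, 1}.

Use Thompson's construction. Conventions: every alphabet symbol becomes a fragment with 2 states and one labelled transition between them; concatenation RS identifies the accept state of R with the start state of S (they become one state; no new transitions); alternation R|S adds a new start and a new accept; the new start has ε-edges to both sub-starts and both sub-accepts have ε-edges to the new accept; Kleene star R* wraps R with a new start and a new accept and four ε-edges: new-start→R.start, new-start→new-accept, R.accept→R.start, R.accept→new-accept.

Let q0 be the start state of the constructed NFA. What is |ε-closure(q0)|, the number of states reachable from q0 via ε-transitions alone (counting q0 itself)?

7

Compute the ε-closure size of each fragment's start state recursively; a symbol fragment's start has no outgoing ε-edge, so its closure is just itself (size 1).
  1 ∪ 0 — |closure| = 1 + 1 + 1 = 3 (the new accept is not ε-reachable since no branch accepts ε)
  (1 ∪ 0)111 — same as the first factor's closure: |closure| = 3
  1 ∪ (1 ∪ 0)111 — new start ε-reaches every alternative's start; none of them accept ε, so the new accept is not reached: |closure| = 1 + 1 + 3 = 5
  (1 ∪ (1 ∪ 0)111)* — |closure| = 1 (new start) + 5 (body) + 1 (new accept) = 7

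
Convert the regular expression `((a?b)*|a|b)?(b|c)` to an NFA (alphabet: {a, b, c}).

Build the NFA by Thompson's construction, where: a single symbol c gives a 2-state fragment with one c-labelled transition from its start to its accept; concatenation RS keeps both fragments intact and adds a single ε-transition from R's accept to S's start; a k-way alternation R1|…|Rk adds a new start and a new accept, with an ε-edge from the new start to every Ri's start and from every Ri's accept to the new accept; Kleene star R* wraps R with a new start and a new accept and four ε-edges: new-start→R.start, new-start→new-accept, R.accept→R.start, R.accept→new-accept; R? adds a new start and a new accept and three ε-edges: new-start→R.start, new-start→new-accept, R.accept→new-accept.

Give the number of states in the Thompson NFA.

Bottom-up over the parse tree:
Each of the 6 symbol leaves contributes a 2-state fragment.
  a? = 4 states
  a?b = 6 states
  (a?b)* = 8 states
  (a?b)*|a|b = 14 states
  ((a?b)*|a|b)? = 16 states
  b|c = 6 states
  ((a?b)*|a|b)?(b|c) = 22 states

22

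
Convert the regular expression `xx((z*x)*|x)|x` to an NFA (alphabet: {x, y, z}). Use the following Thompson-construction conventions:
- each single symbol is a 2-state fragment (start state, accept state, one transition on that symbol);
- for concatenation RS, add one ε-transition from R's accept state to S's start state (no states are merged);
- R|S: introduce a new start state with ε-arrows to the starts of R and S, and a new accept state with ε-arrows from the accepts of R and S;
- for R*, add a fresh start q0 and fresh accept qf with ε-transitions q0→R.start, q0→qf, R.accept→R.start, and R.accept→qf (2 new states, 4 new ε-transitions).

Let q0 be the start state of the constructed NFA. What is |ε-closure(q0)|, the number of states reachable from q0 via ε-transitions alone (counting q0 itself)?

3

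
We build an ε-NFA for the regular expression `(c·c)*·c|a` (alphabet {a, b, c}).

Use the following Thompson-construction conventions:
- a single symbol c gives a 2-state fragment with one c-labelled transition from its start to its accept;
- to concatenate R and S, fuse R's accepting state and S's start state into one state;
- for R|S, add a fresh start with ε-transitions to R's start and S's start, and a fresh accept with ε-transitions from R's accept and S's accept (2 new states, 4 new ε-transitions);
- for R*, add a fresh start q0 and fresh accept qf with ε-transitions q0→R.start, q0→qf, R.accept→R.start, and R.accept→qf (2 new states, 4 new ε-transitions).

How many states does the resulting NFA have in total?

10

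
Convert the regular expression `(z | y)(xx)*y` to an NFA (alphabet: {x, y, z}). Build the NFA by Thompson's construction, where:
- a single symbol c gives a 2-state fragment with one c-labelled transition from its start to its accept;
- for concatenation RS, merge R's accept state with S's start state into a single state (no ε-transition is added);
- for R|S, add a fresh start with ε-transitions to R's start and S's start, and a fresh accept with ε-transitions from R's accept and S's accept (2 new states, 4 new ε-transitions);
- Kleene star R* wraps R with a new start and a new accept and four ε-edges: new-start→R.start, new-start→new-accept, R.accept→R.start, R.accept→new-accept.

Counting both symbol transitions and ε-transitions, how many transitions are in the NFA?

13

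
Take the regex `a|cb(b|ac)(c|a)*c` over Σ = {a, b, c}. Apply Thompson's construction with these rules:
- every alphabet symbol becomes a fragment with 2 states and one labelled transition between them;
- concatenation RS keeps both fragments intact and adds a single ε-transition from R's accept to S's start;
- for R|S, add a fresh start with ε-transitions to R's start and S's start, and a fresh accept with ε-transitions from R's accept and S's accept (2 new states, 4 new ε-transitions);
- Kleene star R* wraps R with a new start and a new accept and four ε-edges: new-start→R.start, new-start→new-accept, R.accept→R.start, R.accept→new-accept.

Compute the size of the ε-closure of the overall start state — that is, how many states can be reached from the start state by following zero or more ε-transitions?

Let C(F) = |ε-closure(F.start)| within fragment F, and note whether F accepts ε. Symbol fragments have C = 1 and do not accept ε. Then:
  ac — same as the first factor's closure: |ε-closure| = 1
  b|ac — new start ε-reaches every alternative's start; none of them accept ε, so the new accept is not reached: |ε-closure| = 1 + 1 + 1 = 3
  c|a — |ε-closure| = 1 + 1 + 1 = 3 (the new accept is not ε-reachable since no branch accepts ε)
  (c|a)* — new start has ε-edges to the inner start and to the new accept, so |ε-closure| = 2 + 3 = 5
  cb(b|ac)(c|a)*c — same as the first factor's closure: |ε-closure| = 1
  a|cb(b|ac)(c|a)*c — new start ε-reaches every alternative's start; none of them accept ε, so the new accept is not reached: |ε-closure| = 1 + 1 + 1 = 3

3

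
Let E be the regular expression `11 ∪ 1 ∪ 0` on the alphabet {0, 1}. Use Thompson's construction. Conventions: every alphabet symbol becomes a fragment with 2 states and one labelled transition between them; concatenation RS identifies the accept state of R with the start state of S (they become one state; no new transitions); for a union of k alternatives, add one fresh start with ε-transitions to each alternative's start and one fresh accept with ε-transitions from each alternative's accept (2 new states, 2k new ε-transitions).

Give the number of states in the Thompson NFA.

9

Building bottom-up:
Each of the 4 symbol leaves contributes a 2-state fragment.
  11 = 3 states
  11 ∪ 1 ∪ 0 = 9 states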